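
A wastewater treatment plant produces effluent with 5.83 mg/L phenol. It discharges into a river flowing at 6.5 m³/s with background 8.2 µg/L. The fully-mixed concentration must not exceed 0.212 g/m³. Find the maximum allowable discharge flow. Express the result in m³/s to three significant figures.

8.2 µg/L = 0.0082 mg/L.
Mass balance at complete mixing: C_std·(Q_w + Q_r) = Q_w·C_e + Q_r·C_b.
Rearranging, Q_w = Q_r·(C_std − C_b)/(C_e − C_std) = 6.5·(0.212 − 0.0082) / (5.83 − 0.212) = 0.2358 m³/s.

0.236 m³/s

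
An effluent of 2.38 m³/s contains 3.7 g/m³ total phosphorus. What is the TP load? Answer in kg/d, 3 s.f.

Mass flux = Q·C = 2.38 m³/s × 3.7 g/m³ = 8.806 g/s.
= 8.806 g/s × 86.4 = 760.8 kg/d.

761 kg/d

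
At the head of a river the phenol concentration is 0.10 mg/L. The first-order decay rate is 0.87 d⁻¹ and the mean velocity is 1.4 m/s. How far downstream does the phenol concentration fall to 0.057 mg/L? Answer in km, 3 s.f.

From C = C₀·e^(−kt), t = ln(C₀/C)/k = ln(0.10/0.057)/0.87 = 0.5621/0.87 = 0.6461 d.
Distance = v·t = 1.4 m/s × 5.582e+04 s = 7.815e+04 m = 78.15 km.

78.2 km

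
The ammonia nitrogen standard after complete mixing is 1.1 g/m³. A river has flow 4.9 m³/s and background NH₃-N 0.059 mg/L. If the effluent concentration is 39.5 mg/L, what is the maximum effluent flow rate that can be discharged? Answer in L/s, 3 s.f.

Mass balance at complete mixing: C_std·(Q_w + Q_r) = Q_w·C_e + Q_r·C_b.
Rearranging, Q_w = Q_r·(C_std − C_b)/(C_e − C_std) = 4.9·(1.1 − 0.059) / (39.5 − 1.1) = 0.1328 m³/s.
= 132.8 L/s.

133 L/s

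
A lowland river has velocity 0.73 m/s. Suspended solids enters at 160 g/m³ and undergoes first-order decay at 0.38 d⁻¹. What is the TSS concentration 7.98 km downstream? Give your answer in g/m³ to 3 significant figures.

Travel time t = 7.98 km / 0.73 m/s = 7980/0.73 = 1.093e+04 s = 0.1265 d.
First-order decay: C = 160·exp(−0.38·0.1265) = 160·0.9531 = 152.5 g/m³.

152 g/m³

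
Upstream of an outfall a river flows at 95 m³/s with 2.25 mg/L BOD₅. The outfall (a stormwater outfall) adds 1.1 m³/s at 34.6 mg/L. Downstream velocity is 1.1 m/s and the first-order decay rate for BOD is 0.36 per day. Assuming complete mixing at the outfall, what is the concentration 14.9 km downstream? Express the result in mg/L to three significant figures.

After complete mixing, C₀ = (1.1·34.6 + 95·2.25) / 96.1 = 2.62 mg/L.
Travel time t = 1.49e+04 m / 1.1 m/s = 1.355e+04 s = 0.1568 d.
C = 2.62·exp(−0.36·0.1568) = 2.62·0.9451 = 2.476 mg/L.

2.48 mg/L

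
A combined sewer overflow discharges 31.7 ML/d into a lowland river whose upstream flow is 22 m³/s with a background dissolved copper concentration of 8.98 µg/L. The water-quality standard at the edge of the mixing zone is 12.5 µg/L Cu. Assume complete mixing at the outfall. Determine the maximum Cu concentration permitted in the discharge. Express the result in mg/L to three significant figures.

0.224 mg/L

31.7 ML/d = 0.3669 m³/s.
8.98 µg/L = 0.00898 mg/L.
12.5 µg/L = 0.0125 mg/L.
Mass balance: 0.0125·22.37 = 0.3669·Cₑ + 22·0.00898.
Cₑ = (0.2796 − 0.1976) / 0.3669 = 0.2236 mg/L.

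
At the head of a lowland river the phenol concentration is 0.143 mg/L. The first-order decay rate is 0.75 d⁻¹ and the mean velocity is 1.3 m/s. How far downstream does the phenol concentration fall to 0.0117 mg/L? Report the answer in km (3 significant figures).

375 km

From C = C₀·e^(−kt), t = ln(C₀/C)/k = ln(0.143/0.0117)/0.75 = 2.503/0.75 = 3.338 d.
Distance = v·t = 1.3 m/s × 2.884e+05 s = 3.749e+05 m = 374.9 km.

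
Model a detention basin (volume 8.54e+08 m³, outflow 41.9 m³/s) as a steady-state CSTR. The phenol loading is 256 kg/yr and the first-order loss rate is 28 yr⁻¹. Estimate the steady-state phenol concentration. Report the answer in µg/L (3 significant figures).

0.0101 µg/L

Outflow Q = 41.9 m³/s × 3.156e+07 s/yr = 1.322e+09 m³/yr.
Steady-state CSTR mass balance: W = Q·C + k·V·C, so C = W/(Q + kV).
Q + kV = 1.322e+09 + 28·8.54e+08 = 2.523e+10 m³/yr.
C = 256/2.523e+10 = 1.014e-08 kg/m³ = 1.014e-05 mg/L = 0.01014 µg/L.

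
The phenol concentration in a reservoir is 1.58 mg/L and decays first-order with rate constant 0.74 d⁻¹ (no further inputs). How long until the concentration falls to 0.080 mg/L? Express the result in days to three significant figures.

t = ln(C₀/C)/k = ln(1.58/0.080)/0.74 = 2.983/0.74 = 4.031 d.

4.03 d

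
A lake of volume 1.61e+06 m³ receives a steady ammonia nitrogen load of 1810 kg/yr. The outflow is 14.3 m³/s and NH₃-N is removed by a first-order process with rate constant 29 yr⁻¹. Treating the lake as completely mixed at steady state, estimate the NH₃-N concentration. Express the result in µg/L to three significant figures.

3.63 µg/L

Outflow Q = 14.3 m³/s × 3.156e+07 s/yr = 4.513e+08 m³/yr.
Steady-state CSTR mass balance: W = Q·C + k·V·C, so C = W/(Q + kV).
Q + kV = 4.513e+08 + 29·1.61e+06 = 4.98e+08 m³/yr.
C = 1810/4.98e+08 = 3.635e-06 kg/m³ = 0.003635 mg/L = 3.635 µg/L.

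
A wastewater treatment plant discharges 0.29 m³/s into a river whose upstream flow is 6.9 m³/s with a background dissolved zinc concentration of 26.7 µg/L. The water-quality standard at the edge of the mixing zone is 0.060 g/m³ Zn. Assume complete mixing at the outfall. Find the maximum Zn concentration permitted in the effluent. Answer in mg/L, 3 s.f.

26.7 µg/L = 0.0267 mg/L.
Mass balance: 0.06·7.19 = 0.29·Cₑ + 6.9·0.0267.
Cₑ = (0.4314 − 0.1842) / 0.29 = 0.8523 mg/L.

0.852 mg/L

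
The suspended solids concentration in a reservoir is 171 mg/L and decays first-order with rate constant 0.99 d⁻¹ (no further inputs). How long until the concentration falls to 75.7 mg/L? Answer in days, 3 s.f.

0.823 d

t = ln(C₀/C)/k = ln(171/75.7)/0.99 = 0.8149/0.99 = 0.8231 d.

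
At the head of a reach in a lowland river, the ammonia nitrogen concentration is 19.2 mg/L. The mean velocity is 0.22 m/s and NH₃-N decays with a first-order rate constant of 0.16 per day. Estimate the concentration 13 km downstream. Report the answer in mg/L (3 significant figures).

Travel time t = 13 km / 0.22 m/s = 1.3e+04/0.22 = 5.909e+04 s = 0.6839 d.
First-order decay: C = 19.2·exp(−0.16·0.6839) = 19.2·0.8963 = 17.21 mg/L.

17.2 mg/L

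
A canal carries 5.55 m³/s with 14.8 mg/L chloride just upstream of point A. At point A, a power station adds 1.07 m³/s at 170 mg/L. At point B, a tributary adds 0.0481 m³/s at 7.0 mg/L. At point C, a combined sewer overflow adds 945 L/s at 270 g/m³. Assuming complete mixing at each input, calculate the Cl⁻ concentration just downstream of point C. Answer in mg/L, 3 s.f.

68.2 mg/L

After input A: C = (5.55·14.8 + 1.07·170) / 6.62 = 39.89 mg/L.
After input B: C = (6.62·39.89 + 0.0481·7) / 6.668 = 39.65 mg/L.
945 L/s = 0.945 m³/s.
After input C: C = (6.668·39.65 + 0.945·270) / 7.613 = 68.24 mg/L.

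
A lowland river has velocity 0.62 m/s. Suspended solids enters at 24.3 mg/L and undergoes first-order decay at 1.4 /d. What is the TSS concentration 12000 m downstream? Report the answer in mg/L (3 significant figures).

17.8 mg/L

Travel time t = 12000 m / 0.62 m/s = 1.2e+04/0.62 = 1.935e+04 s = 0.224 d.
First-order decay: C = 24.3·exp(−1.4·0.224) = 24.3·0.7308 = 17.76 mg/L.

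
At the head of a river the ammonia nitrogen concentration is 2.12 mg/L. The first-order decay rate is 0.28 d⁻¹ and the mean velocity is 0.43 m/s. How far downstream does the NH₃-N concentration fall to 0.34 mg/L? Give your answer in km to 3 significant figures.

243 km

From C = C₀·e^(−kt), t = ln(C₀/C)/k = ln(2.12/0.34)/0.28 = 1.83/0.28 = 6.537 d.
Distance = v·t = 0.43 m/s × 5.648e+05 s = 2.428e+05 m = 242.8 km.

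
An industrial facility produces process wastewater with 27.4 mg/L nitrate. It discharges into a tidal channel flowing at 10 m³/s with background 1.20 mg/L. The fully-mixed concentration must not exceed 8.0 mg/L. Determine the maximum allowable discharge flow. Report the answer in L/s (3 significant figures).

3510 L/s

Mass balance at complete mixing: C_std·(Q_w + Q_r) = Q_w·C_e + Q_r·C_b.
Rearranging, Q_w = Q_r·(C_std − C_b)/(C_e − C_std) = 10·(8 − 1.2) / (27.4 − 8) = 3.505 m³/s.
= 3505 L/s.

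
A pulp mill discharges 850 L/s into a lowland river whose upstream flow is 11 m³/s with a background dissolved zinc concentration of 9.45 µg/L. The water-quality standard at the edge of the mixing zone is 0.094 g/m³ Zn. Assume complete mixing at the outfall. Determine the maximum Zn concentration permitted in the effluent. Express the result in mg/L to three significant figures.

850 L/s = 0.85 m³/s.
9.45 µg/L = 0.00945 mg/L.
Mass balance: 0.094·11.85 = 0.85·Cₑ + 11·0.00945.
Cₑ = (1.114 − 0.104) / 0.85 = 1.188 mg/L.

1.19 mg/L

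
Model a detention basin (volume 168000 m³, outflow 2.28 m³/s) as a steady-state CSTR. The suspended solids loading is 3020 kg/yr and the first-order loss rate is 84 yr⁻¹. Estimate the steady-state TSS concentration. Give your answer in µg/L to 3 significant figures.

35.1 µg/L

Outflow Q = 2.28 m³/s × 3.156e+07 s/yr = 7.195e+07 m³/yr.
Steady-state CSTR mass balance: W = Q·C + k·V·C, so C = W/(Q + kV).
Q + kV = 7.195e+07 + 84·168000 = 8.606e+07 m³/yr.
C = 3020/8.606e+07 = 3.509e-05 kg/m³ = 0.03509 mg/L = 35.09 µg/L.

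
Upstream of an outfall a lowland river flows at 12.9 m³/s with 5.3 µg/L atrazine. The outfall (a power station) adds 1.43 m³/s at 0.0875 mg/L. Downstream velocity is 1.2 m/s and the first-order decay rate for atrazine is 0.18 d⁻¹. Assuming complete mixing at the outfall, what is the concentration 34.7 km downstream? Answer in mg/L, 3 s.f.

5.3 µg/L = 0.0053 mg/L.
After complete mixing, C₀ = (1.43·0.0875 + 12.9·0.0053) / 14.33 = 0.0135 mg/L.
Travel time t = 3.47e+04 m / 1.2 m/s = 2.892e+04 s = 0.3347 d.
C = 0.0135·exp(−0.18·0.3347) = 0.0135·0.9415 = 0.01271 mg/L.

0.0127 mg/L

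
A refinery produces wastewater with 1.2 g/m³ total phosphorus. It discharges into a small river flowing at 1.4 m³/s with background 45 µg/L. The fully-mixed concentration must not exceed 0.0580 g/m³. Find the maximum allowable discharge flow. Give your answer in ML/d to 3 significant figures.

1.38 ML/d

45 µg/L = 0.045 mg/L.
Mass balance at complete mixing: C_std·(Q_w + Q_r) = Q_w·C_e + Q_r·C_b.
Rearranging, Q_w = Q_r·(C_std − C_b)/(C_e − C_std) = 1.4·(0.058 − 0.045) / (1.2 − 0.058) = 0.01594 m³/s.
= 1.377 ML/d.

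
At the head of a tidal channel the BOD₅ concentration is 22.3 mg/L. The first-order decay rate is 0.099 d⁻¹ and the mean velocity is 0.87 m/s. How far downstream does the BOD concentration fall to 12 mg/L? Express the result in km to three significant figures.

471 km

From C = C₀·e^(−kt), t = ln(C₀/C)/k = ln(22.3/12)/0.099 = 0.6197/0.099 = 6.259 d.
Distance = v·t = 0.87 m/s × 5.408e+05 s = 4.705e+05 m = 470.5 km.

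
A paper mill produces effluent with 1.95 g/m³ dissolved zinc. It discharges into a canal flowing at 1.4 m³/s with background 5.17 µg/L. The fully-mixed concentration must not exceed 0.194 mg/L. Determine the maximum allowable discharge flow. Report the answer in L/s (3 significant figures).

5.17 µg/L = 0.00517 mg/L.
Mass balance at complete mixing: C_std·(Q_w + Q_r) = Q_w·C_e + Q_r·C_b.
Rearranging, Q_w = Q_r·(C_std − C_b)/(C_e − C_std) = 1.4·(0.194 − 0.00517) / (1.95 − 0.194) = 0.1505 m³/s.
= 150.5 L/s.

151 L/s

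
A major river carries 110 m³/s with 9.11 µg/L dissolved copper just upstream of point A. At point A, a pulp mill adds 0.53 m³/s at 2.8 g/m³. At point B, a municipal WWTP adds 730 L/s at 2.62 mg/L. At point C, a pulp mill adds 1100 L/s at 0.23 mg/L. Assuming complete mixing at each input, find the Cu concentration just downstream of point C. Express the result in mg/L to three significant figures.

0.0414 mg/L

9.11 µg/L = 0.00911 mg/L.
After input A: C = (110·0.00911 + 0.53·2.8) / 110.5 = 0.02249 mg/L.
730 L/s = 0.73 m³/s.
After input B: C = (110.5·0.02249 + 0.73·2.62) / 111.3 = 0.03954 mg/L.
1100 L/s = 1.1 m³/s.
After input C: C = (111.3·0.03954 + 1.1·0.23) / 112.4 = 0.0414 mg/L.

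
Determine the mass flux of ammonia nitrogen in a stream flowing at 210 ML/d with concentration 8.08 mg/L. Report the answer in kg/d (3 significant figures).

210 ML/d = 2.431 m³/s.
Mass flux = Q·C = 2.431 m³/s × 8.08 g/m³ = 19.64 g/s.
= 19.64 g/s × 86.4 = 1697 kg/d.

1700 kg/d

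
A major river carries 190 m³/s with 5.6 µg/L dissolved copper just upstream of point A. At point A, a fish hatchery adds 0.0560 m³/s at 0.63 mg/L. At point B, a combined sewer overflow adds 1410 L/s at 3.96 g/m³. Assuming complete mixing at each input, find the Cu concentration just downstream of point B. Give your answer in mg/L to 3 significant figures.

0.0349 mg/L

5.6 µg/L = 0.0056 mg/L.
After input A: C = (190·0.0056 + 0.056·0.63) / 190.1 = 0.005784 mg/L.
1410 L/s = 1.41 m³/s.
After input B: C = (190.1·0.005784 + 1.41·3.96) / 191.5 = 0.0349 mg/L.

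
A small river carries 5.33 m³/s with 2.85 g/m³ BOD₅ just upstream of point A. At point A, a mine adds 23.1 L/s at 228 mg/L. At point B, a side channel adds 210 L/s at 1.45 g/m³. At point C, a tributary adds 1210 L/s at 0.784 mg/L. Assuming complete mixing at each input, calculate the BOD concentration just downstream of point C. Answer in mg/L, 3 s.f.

3.21 mg/L

23.1 L/s = 0.0231 m³/s.
After input A: C = (5.33·2.85 + 0.0231·228) / 5.353 = 3.822 mg/L.
210 L/s = 0.21 m³/s.
After input B: C = (5.353·3.822 + 0.21·1.45) / 5.563 = 3.732 mg/L.
1210 L/s = 1.21 m³/s.
After input C: C = (5.563·3.732 + 1.21·0.784) / 6.773 = 3.205 mg/L.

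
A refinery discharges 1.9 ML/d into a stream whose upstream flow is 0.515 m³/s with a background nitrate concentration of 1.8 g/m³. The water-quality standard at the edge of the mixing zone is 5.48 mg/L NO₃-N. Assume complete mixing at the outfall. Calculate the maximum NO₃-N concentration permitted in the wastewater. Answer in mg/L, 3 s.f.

1.9 ML/d = 0.02199 m³/s.
Mass balance: 5.48·0.537 = 0.02199·Cₑ + 0.515·1.8.
Cₑ = (2.943 − 0.927) / 0.02199 = 91.66 mg/L.

91.7 mg/L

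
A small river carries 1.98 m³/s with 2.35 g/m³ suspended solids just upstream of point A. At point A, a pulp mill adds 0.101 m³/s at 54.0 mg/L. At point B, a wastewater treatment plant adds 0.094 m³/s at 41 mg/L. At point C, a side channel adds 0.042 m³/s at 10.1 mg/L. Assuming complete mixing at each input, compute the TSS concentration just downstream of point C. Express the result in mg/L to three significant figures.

6.49 mg/L

After input A: C = (1.98·2.35 + 0.101·54) / 2.081 = 4.857 mg/L.
After input B: C = (2.081·4.857 + 0.094·41) / 2.175 = 6.419 mg/L.
After input C: C = (2.175·6.419 + 0.042·10.1) / 2.217 = 6.489 mg/L.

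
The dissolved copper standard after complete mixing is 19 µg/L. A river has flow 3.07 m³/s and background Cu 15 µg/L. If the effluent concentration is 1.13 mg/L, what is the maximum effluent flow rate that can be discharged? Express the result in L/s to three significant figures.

11.1 L/s

15 µg/L = 0.015 mg/L.
19 µg/L = 0.019 mg/L.
Mass balance at complete mixing: C_std·(Q_w + Q_r) = Q_w·C_e + Q_r·C_b.
Rearranging, Q_w = Q_r·(C_std − C_b)/(C_e − C_std) = 3.07·(0.019 − 0.015) / (1.13 − 0.019) = 0.01105 m³/s.
= 11.05 L/s.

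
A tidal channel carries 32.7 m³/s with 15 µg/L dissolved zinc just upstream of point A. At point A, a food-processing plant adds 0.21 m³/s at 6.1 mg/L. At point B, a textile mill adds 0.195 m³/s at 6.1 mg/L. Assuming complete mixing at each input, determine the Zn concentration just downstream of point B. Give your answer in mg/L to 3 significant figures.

0.0894 mg/L

15 µg/L = 0.015 mg/L.
After input A: C = (32.7·0.015 + 0.21·6.1) / 32.91 = 0.05383 mg/L.
After input B: C = (32.91·0.05383 + 0.195·6.1) / 33.11 = 0.08944 mg/L.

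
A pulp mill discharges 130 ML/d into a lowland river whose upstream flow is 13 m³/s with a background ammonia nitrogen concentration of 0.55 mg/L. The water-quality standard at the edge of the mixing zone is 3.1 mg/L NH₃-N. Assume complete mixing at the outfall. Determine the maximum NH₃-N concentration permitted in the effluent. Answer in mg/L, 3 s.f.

130 ML/d = 1.505 m³/s.
Mass balance: 3.1·14.5 = 1.505·Cₑ + 13·0.55.
Cₑ = (44.96 − 7.15) / 1.505 = 25.13 mg/L.

25.1 mg/L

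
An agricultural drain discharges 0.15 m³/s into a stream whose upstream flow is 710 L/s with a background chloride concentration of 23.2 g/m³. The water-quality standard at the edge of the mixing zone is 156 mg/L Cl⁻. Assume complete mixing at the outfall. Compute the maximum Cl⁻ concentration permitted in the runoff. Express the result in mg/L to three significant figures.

710 L/s = 0.71 m³/s.
Mass balance: 156·0.86 = 0.15·Cₑ + 0.71·23.2.
Cₑ = (134.2 − 16.47) / 0.15 = 784.6 mg/L.

785 mg/L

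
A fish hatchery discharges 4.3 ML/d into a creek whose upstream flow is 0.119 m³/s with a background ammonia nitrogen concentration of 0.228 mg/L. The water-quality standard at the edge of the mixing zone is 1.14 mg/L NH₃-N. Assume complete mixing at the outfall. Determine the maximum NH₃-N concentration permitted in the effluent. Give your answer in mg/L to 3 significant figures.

3.32 mg/L

4.3 ML/d = 0.04977 m³/s.
Mass balance: 1.14·0.1688 = 0.04977·Cₑ + 0.119·0.228.
Cₑ = (0.1924 − 0.02713) / 0.04977 = 3.321 mg/L.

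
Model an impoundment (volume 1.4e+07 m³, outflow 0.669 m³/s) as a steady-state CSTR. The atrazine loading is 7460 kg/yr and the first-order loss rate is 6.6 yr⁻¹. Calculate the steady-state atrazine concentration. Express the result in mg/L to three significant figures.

0.0657 mg/L

Outflow Q = 0.669 m³/s × 3.156e+07 s/yr = 2.111e+07 m³/yr.
Steady-state CSTR mass balance: W = Q·C + k·V·C, so C = W/(Q + kV).
Q + kV = 2.111e+07 + 6.6·1.4e+07 = 1.135e+08 m³/yr.
C = 7460/1.135e+08 = 6.572e-05 kg/m³ = 0.06572 mg/L.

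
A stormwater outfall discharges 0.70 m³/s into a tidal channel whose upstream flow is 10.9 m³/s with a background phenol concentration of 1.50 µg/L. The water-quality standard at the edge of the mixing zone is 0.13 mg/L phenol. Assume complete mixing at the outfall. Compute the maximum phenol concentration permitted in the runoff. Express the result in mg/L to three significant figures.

2.13 mg/L

1.50 µg/L = 0.0015 mg/L.
Mass balance: 0.13·11.6 = 0.7·Cₑ + 10.9·0.0015.
Cₑ = (1.508 − 0.01635) / 0.7 = 2.131 mg/L.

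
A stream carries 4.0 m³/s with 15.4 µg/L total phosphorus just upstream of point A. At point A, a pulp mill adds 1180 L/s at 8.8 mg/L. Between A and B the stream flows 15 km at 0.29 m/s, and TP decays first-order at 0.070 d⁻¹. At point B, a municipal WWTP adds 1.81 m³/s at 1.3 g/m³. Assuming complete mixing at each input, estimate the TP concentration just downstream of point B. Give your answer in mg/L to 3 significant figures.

15.4 µg/L = 0.0154 mg/L.
1180 L/s = 1.18 m³/s.
After input A: C = (4·0.0154 + 1.18·8.8) / 5.18 = 2.017 mg/L.
Over the 15 km reach to input B (t = 5.172e+04 s = 0.5987 d), decay gives C = 2.017·exp(−0.070·0.5987) = 1.934 mg/L.
After input B: C = (5.18·1.934 + 1.81·1.3) / 6.99 = 1.77 mg/L.

1.77 mg/L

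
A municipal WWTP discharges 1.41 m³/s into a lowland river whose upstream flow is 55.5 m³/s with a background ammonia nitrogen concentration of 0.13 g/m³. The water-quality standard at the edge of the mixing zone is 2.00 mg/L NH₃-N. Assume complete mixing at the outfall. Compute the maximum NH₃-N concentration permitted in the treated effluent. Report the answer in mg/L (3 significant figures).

75.6 mg/L

Mass balance: 2·56.91 = 1.41·Cₑ + 55.5·0.13.
Cₑ = (113.8 − 7.215) / 1.41 = 75.61 mg/L.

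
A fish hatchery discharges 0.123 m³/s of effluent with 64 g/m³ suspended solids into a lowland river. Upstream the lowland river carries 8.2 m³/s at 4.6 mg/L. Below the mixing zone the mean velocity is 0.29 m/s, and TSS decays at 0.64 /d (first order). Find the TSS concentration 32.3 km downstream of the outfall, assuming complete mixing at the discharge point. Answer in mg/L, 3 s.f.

After complete mixing, C₀ = (0.123·64 + 8.2·4.6) / 8.323 = 5.478 mg/L.
Travel time t = 3.23e+04 m / 0.29 m/s = 1.114e+05 s = 1.289 d.
C = 5.478·exp(−0.64·1.289) = 5.478·0.4382 = 2.401 mg/L.

2.40 mg/L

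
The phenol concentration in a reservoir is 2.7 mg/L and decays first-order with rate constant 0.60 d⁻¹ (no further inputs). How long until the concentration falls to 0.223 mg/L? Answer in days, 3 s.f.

t = ln(C₀/C)/k = ln(2.7/0.223)/0.60 = 2.494/0.60 = 4.156 d.

4.16 d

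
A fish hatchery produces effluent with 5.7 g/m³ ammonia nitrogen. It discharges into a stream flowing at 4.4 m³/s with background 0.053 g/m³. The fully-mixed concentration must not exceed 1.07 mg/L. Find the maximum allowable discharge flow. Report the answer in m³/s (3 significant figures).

0.966 m³/s

Mass balance at complete mixing: C_std·(Q_w + Q_r) = Q_w·C_e + Q_r·C_b.
Rearranging, Q_w = Q_r·(C_std − C_b)/(C_e − C_std) = 4.4·(1.07 − 0.053) / (5.7 − 1.07) = 0.9665 m³/s.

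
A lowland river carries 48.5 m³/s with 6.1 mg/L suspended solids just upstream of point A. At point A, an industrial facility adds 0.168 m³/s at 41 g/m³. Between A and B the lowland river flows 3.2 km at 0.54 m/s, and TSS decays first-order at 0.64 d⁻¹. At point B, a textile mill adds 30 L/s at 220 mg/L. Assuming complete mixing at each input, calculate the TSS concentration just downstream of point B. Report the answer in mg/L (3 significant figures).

After input A: C = (48.5·6.1 + 0.168·41) / 48.67 = 6.22 mg/L.
Over the 3.2 km reach to input B (t = 5926 s = 0.06859 d), decay gives C = 6.22·exp(−0.64·0.06859) = 5.953 mg/L.
30 L/s = 0.03 m³/s.
After input B: C = (48.67·5.953 + 0.03·220) / 48.7 = 6.085 mg/L.

6.09 mg/L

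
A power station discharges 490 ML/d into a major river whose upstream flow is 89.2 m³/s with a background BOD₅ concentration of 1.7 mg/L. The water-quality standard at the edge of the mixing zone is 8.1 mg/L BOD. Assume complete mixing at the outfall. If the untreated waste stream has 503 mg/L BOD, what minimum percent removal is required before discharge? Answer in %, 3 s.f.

490 ML/d = 5.671 m³/s.
Mass balance: 8.1·94.87 = 5.671·Cₑ + 89.2·1.7.
Cₑ = (768.5 − 151.6) / 5.671 = 108.8 mg/L.
Required removal = 1 − 108.8/503 = 78.38 %.

78.4 %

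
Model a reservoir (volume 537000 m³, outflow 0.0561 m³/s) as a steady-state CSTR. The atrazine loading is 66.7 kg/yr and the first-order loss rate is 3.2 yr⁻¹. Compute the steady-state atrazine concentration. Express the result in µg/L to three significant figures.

19.1 µg/L

Outflow Q = 0.0561 m³/s × 3.156e+07 s/yr = 1.77e+06 m³/yr.
Steady-state CSTR mass balance: W = Q·C + k·V·C, so C = W/(Q + kV).
Q + kV = 1.77e+06 + 3.2·537000 = 3.489e+06 m³/yr.
C = 66.7/3.489e+06 = 1.912e-05 kg/m³ = 0.01912 mg/L = 19.12 µg/L.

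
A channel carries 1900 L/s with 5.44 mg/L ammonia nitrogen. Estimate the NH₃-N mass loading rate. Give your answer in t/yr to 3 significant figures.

326 t/yr

1900 L/s = 1.9 m³/s.
Mass flux = Q·C = 1.9 m³/s × 5.44 g/m³ = 10.34 g/s.
= 10.34 g/s × 31.56 = 326.2 t/yr.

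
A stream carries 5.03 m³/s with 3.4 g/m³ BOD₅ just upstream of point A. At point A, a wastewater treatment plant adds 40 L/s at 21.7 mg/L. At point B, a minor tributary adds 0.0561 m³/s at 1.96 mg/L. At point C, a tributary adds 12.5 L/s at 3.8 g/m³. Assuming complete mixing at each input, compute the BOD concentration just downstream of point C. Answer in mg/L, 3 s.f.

40 L/s = 0.04 m³/s.
After input A: C = (5.03·3.4 + 0.04·21.7) / 5.07 = 3.544 mg/L.
After input B: C = (5.07·3.544 + 0.0561·1.96) / 5.126 = 3.527 mg/L.
12.5 L/s = 0.0125 m³/s.
After input C: C = (5.126·3.527 + 0.0125·3.8) / 5.139 = 3.528 mg/L.

3.53 mg/L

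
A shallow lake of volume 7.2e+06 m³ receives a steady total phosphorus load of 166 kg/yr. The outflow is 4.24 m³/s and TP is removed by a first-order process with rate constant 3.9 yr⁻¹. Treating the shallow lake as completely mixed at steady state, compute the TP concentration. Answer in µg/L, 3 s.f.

1.03 µg/L

Outflow Q = 4.24 m³/s × 3.156e+07 s/yr = 1.338e+08 m³/yr.
Steady-state CSTR mass balance: W = Q·C + k·V·C, so C = W/(Q + kV).
Q + kV = 1.338e+08 + 3.9·7.2e+06 = 1.619e+08 m³/yr.
C = 166/1.619e+08 = 1.025e-06 kg/m³ = 0.001025 mg/L = 1.025 µg/L.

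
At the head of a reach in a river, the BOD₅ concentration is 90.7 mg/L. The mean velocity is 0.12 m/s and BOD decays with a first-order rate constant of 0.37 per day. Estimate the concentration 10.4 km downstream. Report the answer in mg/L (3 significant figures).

Travel time t = 10.4 km / 0.12 m/s = 1.04e+04/0.12 = 8.667e+04 s = 1.003 d.
First-order decay: C = 90.7·exp(−0.37·1.003) = 90.7·0.6899 = 62.58 mg/L.

62.6 mg/L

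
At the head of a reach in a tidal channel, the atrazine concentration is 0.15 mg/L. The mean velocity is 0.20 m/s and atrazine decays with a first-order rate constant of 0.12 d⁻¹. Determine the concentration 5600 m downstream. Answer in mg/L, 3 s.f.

Travel time t = 5600 m / 0.20 m/s = 5600/0.20 = 2.8e+04 s = 0.3241 d.
First-order decay: C = 0.15·exp(−0.12·0.3241) = 0.15·0.9619 = 0.1443 mg/L.

0.144 mg/L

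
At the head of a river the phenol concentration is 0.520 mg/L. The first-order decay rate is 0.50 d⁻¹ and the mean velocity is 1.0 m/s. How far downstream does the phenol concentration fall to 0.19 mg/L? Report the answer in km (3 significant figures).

From C = C₀·e^(−kt), t = ln(C₀/C)/k = ln(0.520/0.19)/0.50 = 1.007/0.50 = 2.014 d.
Distance = v·t = 1.0 m/s × 1.74e+05 s = 1.74e+05 m = 174 km.

174 km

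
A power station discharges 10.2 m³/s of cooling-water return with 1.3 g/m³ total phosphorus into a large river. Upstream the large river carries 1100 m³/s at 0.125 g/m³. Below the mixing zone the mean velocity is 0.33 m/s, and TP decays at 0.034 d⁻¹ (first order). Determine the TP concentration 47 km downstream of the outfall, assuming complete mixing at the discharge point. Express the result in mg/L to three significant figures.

0.128 mg/L

After complete mixing, C₀ = (10.2·1.3 + 1100·0.125) / 1110 = 0.1358 mg/L.
Travel time t = 4.7e+04 m / 0.33 m/s = 1.424e+05 s = 1.648 d.
C = 0.1358·exp(−0.034·1.648) = 0.1358·0.9455 = 0.1284 mg/L.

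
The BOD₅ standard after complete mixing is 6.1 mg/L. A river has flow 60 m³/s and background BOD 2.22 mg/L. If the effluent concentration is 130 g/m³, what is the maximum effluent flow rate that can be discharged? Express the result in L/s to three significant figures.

Mass balance at complete mixing: C_std·(Q_w + Q_r) = Q_w·C_e + Q_r·C_b.
Rearranging, Q_w = Q_r·(C_std − C_b)/(C_e − C_std) = 60·(6.1 − 2.22) / (130 − 6.1) = 1.879 m³/s.
= 1879 L/s.

1880 L/s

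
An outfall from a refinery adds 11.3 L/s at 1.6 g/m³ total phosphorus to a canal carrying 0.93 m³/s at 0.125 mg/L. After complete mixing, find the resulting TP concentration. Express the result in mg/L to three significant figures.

11.3 L/s = 0.0113 m³/s.
Conservation of mass across the mixing zone: C = (0.0113·1.6 + 0.93·0.125) / (0.0113 + 0.93) = 0.1343/0.9413 = 0.1427 mg/L.

0.143 mg/L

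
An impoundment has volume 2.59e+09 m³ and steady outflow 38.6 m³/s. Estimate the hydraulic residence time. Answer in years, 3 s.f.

Q = 38.6 m³/s × 3.156e+07 s/yr = 1.218e+09 m³/yr.
Hydraulic residence time τ = V/Q = 2.59e+09/1.218e+09 = 2.126 yr.

2.13 yr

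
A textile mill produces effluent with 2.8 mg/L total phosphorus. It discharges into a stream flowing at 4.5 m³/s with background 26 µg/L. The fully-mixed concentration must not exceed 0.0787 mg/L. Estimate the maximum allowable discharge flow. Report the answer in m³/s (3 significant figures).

26 µg/L = 0.026 mg/L.
Mass balance at complete mixing: C_std·(Q_w + Q_r) = Q_w·C_e + Q_r·C_b.
Rearranging, Q_w = Q_r·(C_std − C_b)/(C_e − C_std) = 4.5·(0.0787 − 0.026) / (2.8 − 0.0787) = 0.08715 m³/s.

0.0871 m³/s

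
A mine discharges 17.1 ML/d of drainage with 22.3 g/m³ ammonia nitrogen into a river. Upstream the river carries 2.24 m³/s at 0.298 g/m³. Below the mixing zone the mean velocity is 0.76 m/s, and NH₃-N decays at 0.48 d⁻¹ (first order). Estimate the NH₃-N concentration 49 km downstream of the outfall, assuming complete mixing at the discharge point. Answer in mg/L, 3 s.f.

17.1 ML/d = 0.1979 m³/s.
After complete mixing, C₀ = (0.1979·22.3 + 2.24·0.298) / 2.438 = 2.084 mg/L.
Travel time t = 4.9e+04 m / 0.76 m/s = 6.447e+04 s = 0.7462 d.
C = 2.084·exp(−0.48·0.7462) = 2.084·0.6989 = 1.457 mg/L.

1.46 mg/L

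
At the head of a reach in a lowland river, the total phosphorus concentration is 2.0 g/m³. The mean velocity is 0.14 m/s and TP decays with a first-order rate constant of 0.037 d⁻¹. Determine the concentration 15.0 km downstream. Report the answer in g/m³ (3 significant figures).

Travel time t = 15.0 km / 0.14 m/s = 1.5e+04/0.14 = 1.071e+05 s = 1.24 d.
First-order decay: C = 2.0·exp(−0.037·1.24) = 2.0·0.9552 = 1.91 g/m³.

1.91 g/m³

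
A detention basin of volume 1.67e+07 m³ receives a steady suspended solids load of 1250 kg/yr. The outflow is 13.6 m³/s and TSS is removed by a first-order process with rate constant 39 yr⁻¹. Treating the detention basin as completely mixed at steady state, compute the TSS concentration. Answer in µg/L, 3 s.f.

1.16 µg/L

Outflow Q = 13.6 m³/s × 3.156e+07 s/yr = 4.292e+08 m³/yr.
Steady-state CSTR mass balance: W = Q·C + k·V·C, so C = W/(Q + kV).
Q + kV = 4.292e+08 + 39·1.67e+07 = 1.08e+09 m³/yr.
C = 1250/1.08e+09 = 1.157e-06 kg/m³ = 0.001157 mg/L = 1.157 µg/L.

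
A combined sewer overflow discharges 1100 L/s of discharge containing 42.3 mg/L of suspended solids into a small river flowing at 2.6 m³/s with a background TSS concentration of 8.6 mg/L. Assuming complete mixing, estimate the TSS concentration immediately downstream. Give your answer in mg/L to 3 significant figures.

18.6 mg/L

1100 L/s = 1.1 m³/s.
By mass balance at complete mixing, C = (1.1·42.3 + 2.6·8.6) / (1.1 + 2.6) = 68.89/3.7 = 18.62 mg/L.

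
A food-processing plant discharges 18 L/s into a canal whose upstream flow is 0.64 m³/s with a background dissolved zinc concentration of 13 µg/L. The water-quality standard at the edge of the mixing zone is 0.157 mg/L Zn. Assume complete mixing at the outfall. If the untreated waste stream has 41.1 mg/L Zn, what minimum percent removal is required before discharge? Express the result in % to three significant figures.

18 L/s = 0.018 m³/s.
13 µg/L = 0.013 mg/L.
Mass balance: 0.157·0.658 = 0.018·Cₑ + 0.64·0.013.
Cₑ = (0.1033 − 0.00832) / 0.018 = 5.277 mg/L.
Required removal = 1 − 5.277/41.1 = 87.16 %.

87.2 %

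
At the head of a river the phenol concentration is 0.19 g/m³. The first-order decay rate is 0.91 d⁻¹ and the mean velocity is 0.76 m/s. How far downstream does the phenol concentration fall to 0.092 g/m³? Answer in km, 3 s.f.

From C = C₀·e^(−kt), t = ln(C₀/C)/k = ln(0.19/0.092)/0.91 = 0.7252/0.91 = 0.797 d.
Distance = v·t = 0.76 m/s × 6.886e+04 s = 5.233e+04 m = 52.33 km.

52.3 km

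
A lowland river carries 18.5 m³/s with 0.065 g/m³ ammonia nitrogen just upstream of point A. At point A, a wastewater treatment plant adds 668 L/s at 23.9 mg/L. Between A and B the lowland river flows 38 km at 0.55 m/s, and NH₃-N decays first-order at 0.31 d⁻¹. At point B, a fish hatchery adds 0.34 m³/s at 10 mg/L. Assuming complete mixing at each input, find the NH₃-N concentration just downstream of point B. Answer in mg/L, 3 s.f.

668 L/s = 0.668 m³/s.
After input A: C = (18.5·0.065 + 0.668·23.9) / 19.17 = 0.8956 mg/L.
Over the 38 km reach to input B (t = 6.909e+04 s = 0.7997 d), decay gives C = 0.8956·exp(−0.31·0.7997) = 0.699 mg/L.
After input B: C = (19.17·0.699 + 0.34·10) / 19.51 = 0.8611 mg/L.

0.861 mg/L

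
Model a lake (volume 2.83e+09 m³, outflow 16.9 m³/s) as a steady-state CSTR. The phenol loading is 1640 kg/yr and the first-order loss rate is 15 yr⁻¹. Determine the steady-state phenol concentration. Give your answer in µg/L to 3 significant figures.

0.0382 µg/L

Outflow Q = 16.9 m³/s × 3.156e+07 s/yr = 5.333e+08 m³/yr.
Steady-state CSTR mass balance: W = Q·C + k·V·C, so C = W/(Q + kV).
Q + kV = 5.333e+08 + 15·2.83e+09 = 4.298e+10 m³/yr.
C = 1640/4.298e+10 = 3.815e-08 kg/m³ = 3.815e-05 mg/L = 0.03815 µg/L.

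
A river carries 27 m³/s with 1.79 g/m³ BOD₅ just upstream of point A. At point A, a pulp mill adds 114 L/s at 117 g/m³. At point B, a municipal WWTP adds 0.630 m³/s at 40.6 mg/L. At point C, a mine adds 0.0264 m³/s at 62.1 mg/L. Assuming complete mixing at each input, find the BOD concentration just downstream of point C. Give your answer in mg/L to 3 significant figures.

114 L/s = 0.114 m³/s.
After input A: C = (27·1.79 + 0.114·117) / 27.11 = 2.274 mg/L.
After input B: C = (27.11·2.274 + 0.63·40.6) / 27.74 = 3.145 mg/L.
After input C: C = (27.74·3.145 + 0.0264·62.1) / 27.77 = 3.201 mg/L.

3.20 mg/L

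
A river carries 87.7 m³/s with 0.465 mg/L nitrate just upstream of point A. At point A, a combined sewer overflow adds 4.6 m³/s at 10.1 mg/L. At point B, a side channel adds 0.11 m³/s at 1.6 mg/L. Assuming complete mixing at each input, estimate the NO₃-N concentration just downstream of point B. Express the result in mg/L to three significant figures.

After input A: C = (87.7·0.465 + 4.6·10.1) / 92.3 = 0.9452 mg/L.
After input B: C = (92.3·0.9452 + 0.11·1.6) / 92.41 = 0.946 mg/L.

0.946 mg/L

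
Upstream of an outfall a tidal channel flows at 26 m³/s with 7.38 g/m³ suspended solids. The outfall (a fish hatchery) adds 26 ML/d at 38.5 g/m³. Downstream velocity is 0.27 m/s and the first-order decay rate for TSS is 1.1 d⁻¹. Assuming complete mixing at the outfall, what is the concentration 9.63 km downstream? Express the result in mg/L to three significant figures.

4.91 mg/L

26 ML/d = 0.3009 m³/s.
After complete mixing, C₀ = (0.3009·38.5 + 26·7.38) / 26.3 = 7.736 mg/L.
Travel time t = 9630 m / 0.27 m/s = 3.567e+04 s = 0.4128 d.
C = 7.736·exp(−1.1·0.4128) = 7.736·0.635 = 4.913 mg/L.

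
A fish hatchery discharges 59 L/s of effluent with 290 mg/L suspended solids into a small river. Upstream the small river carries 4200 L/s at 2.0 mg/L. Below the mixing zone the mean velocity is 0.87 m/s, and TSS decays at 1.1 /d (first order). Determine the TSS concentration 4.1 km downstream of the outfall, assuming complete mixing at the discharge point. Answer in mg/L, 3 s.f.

59 L/s = 0.059 m³/s.
4200 L/s = 4.2 m³/s.
After complete mixing, C₀ = (0.059·290 + 4.2·2) / 4.259 = 5.99 mg/L.
Travel time t = 4100 m / 0.87 m/s = 4713 s = 0.05454 d.
C = 5.99·exp(−1.1·0.05454) = 5.99·0.9418 = 5.641 mg/L.

5.64 mg/L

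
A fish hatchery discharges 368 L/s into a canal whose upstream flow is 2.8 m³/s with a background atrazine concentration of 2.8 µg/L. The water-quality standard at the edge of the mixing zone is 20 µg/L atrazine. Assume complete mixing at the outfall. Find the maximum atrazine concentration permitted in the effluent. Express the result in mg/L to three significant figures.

0.151 mg/L

368 L/s = 0.368 m³/s.
2.8 µg/L = 0.0028 mg/L.
20 µg/L = 0.02 mg/L.
Mass balance: 0.02·3.168 = 0.368·Cₑ + 2.8·0.0028.
Cₑ = (0.06336 − 0.00784) / 0.368 = 0.1509 mg/L.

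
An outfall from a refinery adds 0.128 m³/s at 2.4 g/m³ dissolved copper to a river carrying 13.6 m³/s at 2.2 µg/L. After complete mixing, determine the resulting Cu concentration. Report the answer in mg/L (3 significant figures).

0.0246 mg/L

2.2 µg/L = 0.0022 mg/L.
Conservation of mass across the mixing zone: C = (0.128·2.4 + 13.6·0.0022) / (0.128 + 13.6) = 0.3371/13.73 = 0.02456 mg/L.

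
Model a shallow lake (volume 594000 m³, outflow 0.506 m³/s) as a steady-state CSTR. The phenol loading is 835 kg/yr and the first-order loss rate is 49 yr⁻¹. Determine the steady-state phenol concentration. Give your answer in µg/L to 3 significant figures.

Outflow Q = 0.506 m³/s × 3.156e+07 s/yr = 1.597e+07 m³/yr.
Steady-state CSTR mass balance: W = Q·C + k·V·C, so C = W/(Q + kV).
Q + kV = 1.597e+07 + 49·594000 = 4.507e+07 m³/yr.
C = 835/4.507e+07 = 1.853e-05 kg/m³ = 0.01853 mg/L = 18.53 µg/L.

18.5 µg/L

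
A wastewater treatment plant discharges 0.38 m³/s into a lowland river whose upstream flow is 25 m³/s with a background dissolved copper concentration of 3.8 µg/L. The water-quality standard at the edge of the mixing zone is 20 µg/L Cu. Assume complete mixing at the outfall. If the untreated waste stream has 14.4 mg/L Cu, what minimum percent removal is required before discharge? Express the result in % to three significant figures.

92.5 %

3.8 µg/L = 0.0038 mg/L.
20 µg/L = 0.02 mg/L.
Mass balance: 0.02·25.38 = 0.38·Cₑ + 25·0.0038.
Cₑ = (0.5076 − 0.095) / 0.38 = 1.086 mg/L.
Required removal = 1 − 1.086/14.4 = 92.46 %.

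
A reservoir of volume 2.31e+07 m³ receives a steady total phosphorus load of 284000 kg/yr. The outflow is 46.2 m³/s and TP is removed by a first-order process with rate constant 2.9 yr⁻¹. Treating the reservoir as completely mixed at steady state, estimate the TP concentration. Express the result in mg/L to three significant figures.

Outflow Q = 46.2 m³/s × 3.156e+07 s/yr = 1.458e+09 m³/yr.
Steady-state CSTR mass balance: W = Q·C + k·V·C, so C = W/(Q + kV).
Q + kV = 1.458e+09 + 2.9·2.31e+07 = 1.525e+09 m³/yr.
C = 284000/1.525e+09 = 0.0001862 kg/m³ = 0.1862 mg/L.

0.186 mg/L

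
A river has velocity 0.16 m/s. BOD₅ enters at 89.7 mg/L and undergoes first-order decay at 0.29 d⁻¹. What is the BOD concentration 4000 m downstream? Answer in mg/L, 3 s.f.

Travel time t = 4000 m / 0.16 m/s = 4000/0.16 = 2.5e+04 s = 0.2894 d.
First-order decay: C = 89.7·exp(−0.29·0.2894) = 89.7·0.9195 = 82.48 mg/L.

82.5 mg/L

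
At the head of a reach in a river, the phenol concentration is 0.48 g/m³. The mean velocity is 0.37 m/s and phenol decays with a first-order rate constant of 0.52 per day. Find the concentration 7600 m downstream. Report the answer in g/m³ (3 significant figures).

0.424 g/m³

Travel time t = 7600 m / 0.37 m/s = 7600/0.37 = 2.054e+04 s = 0.2377 d.
First-order decay: C = 0.48·exp(−0.52·0.2377) = 0.48·0.8837 = 0.4242 g/m³.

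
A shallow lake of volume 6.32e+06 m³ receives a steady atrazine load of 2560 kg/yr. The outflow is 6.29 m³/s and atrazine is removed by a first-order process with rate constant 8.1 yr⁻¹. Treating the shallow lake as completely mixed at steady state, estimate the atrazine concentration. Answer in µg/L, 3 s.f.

Outflow Q = 6.29 m³/s × 3.156e+07 s/yr = 1.985e+08 m³/yr.
Steady-state CSTR mass balance: W = Q·C + k·V·C, so C = W/(Q + kV).
Q + kV = 1.985e+08 + 8.1·6.32e+06 = 2.497e+08 m³/yr.
C = 2560/2.497e+08 = 1.025e-05 kg/m³ = 0.01025 mg/L = 10.25 µg/L.

10.3 µg/L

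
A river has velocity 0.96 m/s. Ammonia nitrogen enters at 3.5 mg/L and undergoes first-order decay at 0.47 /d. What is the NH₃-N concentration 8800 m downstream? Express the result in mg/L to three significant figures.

Travel time t = 8800 m / 0.96 m/s = 8800/0.96 = 9167 s = 0.1061 d.
First-order decay: C = 3.5·exp(−0.47·0.1061) = 3.5·0.9514 = 3.33 mg/L.

3.33 mg/L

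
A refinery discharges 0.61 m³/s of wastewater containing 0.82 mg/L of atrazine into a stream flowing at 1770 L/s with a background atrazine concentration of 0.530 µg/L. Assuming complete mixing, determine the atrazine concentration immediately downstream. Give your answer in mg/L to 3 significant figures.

0.211 mg/L

1770 L/s = 1.77 m³/s.
0.530 µg/L = 0.00053 mg/L.
Conservation of mass across the mixing zone: C = (0.61·0.82 + 1.77·0.00053) / (0.61 + 1.77) = 0.5011/2.38 = 0.2106 mg/L.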